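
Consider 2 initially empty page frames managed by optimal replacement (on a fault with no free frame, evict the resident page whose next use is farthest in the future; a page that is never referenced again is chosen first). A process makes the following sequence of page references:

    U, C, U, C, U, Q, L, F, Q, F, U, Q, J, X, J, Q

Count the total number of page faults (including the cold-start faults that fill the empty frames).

9

U -> miss, frames (U)
C -> miss, frames (U C)
U -> hit
C -> hit
U -> hit
Q -> miss, evict C, frames (U Q)
L -> miss, evict U, frames (Q L)
F -> miss, evict L, frames (Q F)
Q -> hit
F -> hit
U -> miss, evict F, frames (Q U)
Q -> hit
J -> miss, evict U, frames (Q J)
X -> miss, evict Q, frames (J X)
J -> hit
Q -> miss, evict X, frames (J Q)
Page faults: 9.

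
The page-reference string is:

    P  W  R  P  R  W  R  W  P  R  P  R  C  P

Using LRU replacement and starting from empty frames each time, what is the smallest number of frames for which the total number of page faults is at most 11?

f=1: 14 faults
f=2: 9 faults
f=3: 4 faults
f=4: 4 faults
Smallest f with faults ≤ 11 is 2.

2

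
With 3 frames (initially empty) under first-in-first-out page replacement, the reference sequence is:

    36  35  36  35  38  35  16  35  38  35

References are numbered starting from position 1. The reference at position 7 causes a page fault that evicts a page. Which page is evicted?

36

pos 1: 36 → miss, frames (36)
pos 2: 35 → miss, frames (36 35)
pos 3: 36 → hit
pos 4: 35 → hit
pos 5: 38 → miss, frames (36 35 38)
pos 6: 35 → hit
pos 7: 16 → miss, evict 36, frames (35 38 16)
At position 7, page 36 is evicted.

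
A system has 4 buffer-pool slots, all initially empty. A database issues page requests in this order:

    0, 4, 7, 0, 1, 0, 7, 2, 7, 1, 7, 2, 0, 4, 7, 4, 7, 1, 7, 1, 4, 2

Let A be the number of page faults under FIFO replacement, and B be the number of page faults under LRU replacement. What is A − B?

2

Under FIFO: F F F . F . . F . . . . F F F . . F . . . F → 10 faults.
Under LRU: F F F . F . . F . . . . . F . . . F . . . F → 8 faults.
A − B = 10 − 8 = 2.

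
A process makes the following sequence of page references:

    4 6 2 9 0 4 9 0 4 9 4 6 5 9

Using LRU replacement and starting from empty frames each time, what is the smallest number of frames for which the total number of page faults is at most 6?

f=1: 14 faults
f=2: 13 faults
f=3: 9 faults
f=4: 8 faults
f=5: 6 faults
f=6: 6 faults
Smallest f with faults ≤ 6 is 5.

5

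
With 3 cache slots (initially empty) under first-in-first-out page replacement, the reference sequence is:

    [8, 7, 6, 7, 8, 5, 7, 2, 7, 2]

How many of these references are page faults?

6

8 -> fault, frames [8]
7 -> fault, frames [8, 7]
6 -> fault, frames [8, 7, 6]
7 -> hit
8 -> hit
5 -> fault, evict 8, frames [7, 6, 5]
7 -> hit
2 -> fault, evict 7, frames [6, 5, 2]
7 -> fault, evict 6, frames [5, 2, 7]
2 -> hit
Page faults: 6.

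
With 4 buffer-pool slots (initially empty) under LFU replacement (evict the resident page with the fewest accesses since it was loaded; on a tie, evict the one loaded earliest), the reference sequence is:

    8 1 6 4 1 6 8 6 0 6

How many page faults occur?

8: fault, frames (8)
1: fault, frames (8 1)
6: fault, frames (8 1 6)
4: fault, frames (8 1 6 4)
1: hit
6: hit
8: hit
6: hit
0: fault, evict 4, frames (8 1 6 0)
6: hit
Page faults: 5.

5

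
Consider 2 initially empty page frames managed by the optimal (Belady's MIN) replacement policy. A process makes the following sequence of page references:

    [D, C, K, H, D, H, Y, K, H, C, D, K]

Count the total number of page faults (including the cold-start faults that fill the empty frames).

8

D -> fault, frames {D}
C -> fault, frames {D,C}
K -> fault, evict C, frames {D,K}
H -> fault, evict K, frames {D,H}
D -> hit
H -> hit
Y -> fault, evict D, frames {H,Y}
K -> fault, evict Y, frames {H,K}
H -> hit
C -> fault, evict H, frames {K,C}
D -> fault, evict C, frames {K,D}
K -> hit
Page faults: 8.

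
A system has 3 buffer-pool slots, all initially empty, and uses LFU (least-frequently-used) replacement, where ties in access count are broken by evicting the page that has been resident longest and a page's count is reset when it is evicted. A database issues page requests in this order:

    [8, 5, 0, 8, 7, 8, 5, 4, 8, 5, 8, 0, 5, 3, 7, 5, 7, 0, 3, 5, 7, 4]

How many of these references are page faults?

13

8 → miss, frames (8)
5 → miss, frames (8 5)
0 → miss, frames (8 5 0)
8 → hit
7 → miss, evict 5, frames (8 0 7)
8 → hit
5 → miss, evict 0, frames (8 7 5)
4 → miss, evict 7, frames (8 5 4)
8 → hit
5 → hit
8 → hit
0 → miss, evict 4, frames (8 5 0)
5 → hit
3 → miss, evict 0, frames (8 5 3)
7 → miss, evict 3, frames (8 5 7)
5 → hit
7 → hit
0 → miss, evict 7, frames (8 5 0)
3 → miss, evict 0, frames (8 5 3)
5 → hit
7 → miss, evict 3, frames (8 5 7)
4 → miss, evict 7, frames (8 5 4)
Page faults: 13.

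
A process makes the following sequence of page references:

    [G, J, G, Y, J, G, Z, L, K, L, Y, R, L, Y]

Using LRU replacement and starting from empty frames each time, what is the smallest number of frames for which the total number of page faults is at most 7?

6

f=1: 14 faults
f=2: 12 faults
f=3: 8 faults
f=4: 8 faults
f=5: 8 faults
f=6: 7 faults
f=7: 7 faults
Smallest f with faults ≤ 7 is 6.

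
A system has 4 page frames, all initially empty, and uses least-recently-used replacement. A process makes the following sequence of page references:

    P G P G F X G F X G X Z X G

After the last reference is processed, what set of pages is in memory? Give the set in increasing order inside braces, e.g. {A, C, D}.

P: fault, frames {P}
G: fault, frames {P,G}
P: hit
G: hit
F: fault, frames {P,G,F}
X: fault, frames {P,G,F,X}
G: hit
F: hit
X: hit
G: hit
X: hit
Z: fault, evict P, frames {F,G,X,Z}
X: hit
G: hit

{F, G, X, Z}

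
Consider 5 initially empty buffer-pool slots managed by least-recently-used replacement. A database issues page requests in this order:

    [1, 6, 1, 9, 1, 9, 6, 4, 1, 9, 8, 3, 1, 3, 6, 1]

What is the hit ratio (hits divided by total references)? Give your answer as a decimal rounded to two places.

0.56

1 -> fault, frames {1}
6 -> fault, frames {1,6}
1 -> hit
9 -> fault, frames {6,1,9}
1 -> hit
9 -> hit
6 -> hit
4 -> fault, frames {1,9,6,4}
1 -> hit
9 -> hit
8 -> fault, frames {6,4,1,9,8}
3 -> fault, evict 6, frames {4,1,9,8,3}
1 -> hit
3 -> hit
6 -> fault, evict 4, frames {9,8,1,3,6}
1 -> hit
Hits: 9 of 16 references → 9/16 = 0.5625.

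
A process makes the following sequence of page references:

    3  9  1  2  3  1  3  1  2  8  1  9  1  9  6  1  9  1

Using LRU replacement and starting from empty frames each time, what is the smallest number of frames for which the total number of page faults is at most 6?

f=1: 18 faults
f=2: 13 faults
f=3: 8 faults
f=4: 7 faults
f=5: 6 faults
f=6: 6 faults
Smallest f with faults ≤ 6 is 5.

5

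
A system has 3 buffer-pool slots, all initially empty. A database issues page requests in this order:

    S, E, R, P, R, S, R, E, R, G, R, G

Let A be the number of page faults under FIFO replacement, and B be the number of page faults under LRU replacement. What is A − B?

1

Under FIFO: F F F F . F . F F F . . → 8 faults.
Under LRU: F F F F . F . F . F . . → 7 faults.
A − B = 8 − 7 = 1.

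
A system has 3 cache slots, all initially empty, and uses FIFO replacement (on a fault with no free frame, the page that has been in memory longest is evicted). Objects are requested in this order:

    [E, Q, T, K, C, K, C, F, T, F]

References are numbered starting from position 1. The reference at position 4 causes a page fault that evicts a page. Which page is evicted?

pos 1: E -> fault, frames [E]
pos 2: Q -> fault, frames [E, Q]
pos 3: T -> fault, frames [E, Q, T]
pos 4: K -> fault, evict E, frames [Q, T, K]
At position 4, page E is evicted.

E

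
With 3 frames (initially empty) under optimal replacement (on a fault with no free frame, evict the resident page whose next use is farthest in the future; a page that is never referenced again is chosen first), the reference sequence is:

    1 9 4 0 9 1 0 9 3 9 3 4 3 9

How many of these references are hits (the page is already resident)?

8

1 → miss, frames [1]
9 → miss, frames [1, 9]
4 → miss, frames [1, 9, 4]
0 → miss, evict 4, frames [1, 9, 0]
9 → hit
1 → hit
0 → hit
9 → hit
3 → miss, evict 0, frames [1, 9, 3]
9 → hit
3 → hit
4 → miss, evict 1, frames [9, 3, 4]
3 → hit
9 → hit
Hits: 8.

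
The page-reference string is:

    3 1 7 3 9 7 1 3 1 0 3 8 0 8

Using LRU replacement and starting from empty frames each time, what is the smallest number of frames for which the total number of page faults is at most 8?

f=1: 14 faults
f=2: 12 faults
f=3: 8 faults
f=4: 6 faults
f=5: 6 faults
f=6: 6 faults
Smallest f with faults ≤ 8 is 3.

3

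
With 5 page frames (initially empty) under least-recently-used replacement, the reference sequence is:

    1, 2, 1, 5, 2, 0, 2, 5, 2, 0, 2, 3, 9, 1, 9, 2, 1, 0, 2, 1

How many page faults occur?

1 -> miss, frames (1)
2 -> miss, frames (1 2)
1 -> hit
5 -> miss, frames (2 1 5)
2 -> hit
0 -> miss, frames (1 5 2 0)
2 -> hit
5 -> hit
2 -> hit
0 -> hit
2 -> hit
3 -> miss, frames (1 5 0 2 3)
9 -> miss, evict 1, frames (5 0 2 3 9)
1 -> miss, evict 5, frames (0 2 3 9 1)
9 -> hit
2 -> hit
1 -> hit
0 -> hit
2 -> hit
1 -> hit
Page faults: 7.

7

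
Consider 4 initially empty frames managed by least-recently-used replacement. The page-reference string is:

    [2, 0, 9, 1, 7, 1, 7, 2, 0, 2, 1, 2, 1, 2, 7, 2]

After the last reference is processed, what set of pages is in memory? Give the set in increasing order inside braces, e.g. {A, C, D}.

{0, 1, 2, 7}

2: miss, frames (2)
0: miss, frames (2 0)
9: miss, frames (2 0 9)
1: miss, frames (2 0 9 1)
7: miss, evict 2, frames (0 9 1 7)
1: hit
7: hit
2: miss, evict 0, frames (9 1 7 2)
0: miss, evict 9, frames (1 7 2 0)
2: hit
1: hit
2: hit
1: hit
2: hit
7: hit
2: hit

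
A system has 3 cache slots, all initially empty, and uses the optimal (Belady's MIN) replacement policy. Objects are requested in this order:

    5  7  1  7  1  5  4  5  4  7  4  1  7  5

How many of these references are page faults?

5

5 -> miss, frames (5)
7 -> miss, frames (5 7)
1 -> miss, frames (5 7 1)
7 -> hit
1 -> hit
5 -> hit
4 -> miss, evict 1, frames (5 7 4)
5 -> hit
4 -> hit
7 -> hit
4 -> hit
1 -> miss, evict 4, frames (5 7 1)
7 -> hit
5 -> hit
Page faults: 5.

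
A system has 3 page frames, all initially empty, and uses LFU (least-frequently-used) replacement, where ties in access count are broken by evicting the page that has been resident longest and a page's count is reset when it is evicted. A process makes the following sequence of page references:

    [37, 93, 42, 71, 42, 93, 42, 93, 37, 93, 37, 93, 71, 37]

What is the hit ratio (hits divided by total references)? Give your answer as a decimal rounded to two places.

0.50

37 -> miss, frames [37]
93 -> miss, frames [37, 93]
42 -> miss, frames [37, 93, 42]
71 -> miss, evict 37, frames [93, 42, 71]
42 -> hit
93 -> hit
42 -> hit
93 -> hit
37 -> miss, evict 71, frames [93, 42, 37]
93 -> hit
37 -> hit
93 -> hit
71 -> miss, evict 37, frames [93, 42, 71]
37 -> miss, evict 71, frames [93, 42, 37]
Hits: 7 of 14 references → 7/14 = 0.5000.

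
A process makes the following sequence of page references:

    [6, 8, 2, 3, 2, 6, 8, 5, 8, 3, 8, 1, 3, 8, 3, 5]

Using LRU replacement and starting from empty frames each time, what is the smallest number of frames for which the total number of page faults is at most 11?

3

f=1: 16 faults
f=2: 12 faults
f=3: 10 faults
f=4: 7 faults
f=5: 6 faults
f=6: 6 faults
Smallest f with faults ≤ 11 is 3.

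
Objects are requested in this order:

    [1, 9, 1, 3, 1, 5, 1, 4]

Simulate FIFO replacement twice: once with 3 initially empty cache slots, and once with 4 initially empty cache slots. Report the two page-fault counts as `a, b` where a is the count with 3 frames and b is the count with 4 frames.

3 frames: F F . F . F F F → 6 faults.
4 frames: F F . F . F . F → 5 faults.
5 < 6: adding a frame reduced faults, as is typical.

6, 5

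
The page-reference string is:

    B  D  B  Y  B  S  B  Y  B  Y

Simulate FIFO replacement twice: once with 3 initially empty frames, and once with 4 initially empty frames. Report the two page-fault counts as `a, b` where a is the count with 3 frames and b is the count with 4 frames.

5, 4

3 frames: F F . F . F F . . . → 5 faults.
4 frames: F F . F . F . . . . → 4 faults.
4 < 5: adding a frame reduced faults, as is typical.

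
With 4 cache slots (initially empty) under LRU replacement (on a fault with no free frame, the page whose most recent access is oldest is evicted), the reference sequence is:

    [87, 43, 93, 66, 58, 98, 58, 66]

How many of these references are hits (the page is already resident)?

2

87 -> fault, frames [87]
43 -> fault, frames [87, 43]
93 -> fault, frames [87, 43, 93]
66 -> fault, frames [87, 43, 93, 66]
58 -> fault, evict 87, frames [43, 93, 66, 58]
98 -> fault, evict 43, frames [93, 66, 58, 98]
58 -> hit
66 -> hit
Hits: 2.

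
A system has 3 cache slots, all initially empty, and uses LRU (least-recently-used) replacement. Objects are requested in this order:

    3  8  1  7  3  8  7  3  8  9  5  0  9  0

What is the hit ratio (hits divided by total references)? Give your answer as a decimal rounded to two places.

3: fault, frames [3]
8: fault, frames [3, 8]
1: fault, frames [3, 8, 1]
7: fault, evict 3, frames [8, 1, 7]
3: fault, evict 8, frames [1, 7, 3]
8: fault, evict 1, frames [7, 3, 8]
7: hit
3: hit
8: hit
9: fault, evict 7, frames [3, 8, 9]
5: fault, evict 3, frames [8, 9, 5]
0: fault, evict 8, frames [9, 5, 0]
9: hit
0: hit
Hits: 5 of 14 references → 5/14 = 0.3571.

0.36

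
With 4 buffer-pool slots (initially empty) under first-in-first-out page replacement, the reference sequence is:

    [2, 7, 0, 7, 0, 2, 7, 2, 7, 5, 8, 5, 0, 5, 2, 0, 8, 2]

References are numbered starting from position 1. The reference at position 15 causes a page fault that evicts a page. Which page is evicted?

7

pos 1: 2: miss, frames [2]
pos 2: 7: miss, frames [2, 7]
pos 3: 0: miss, frames [2, 7, 0]
pos 4: 7: hit
pos 5: 0: hit
pos 6: 2: hit
pos 7: 7: hit
pos 8: 2: hit
pos 9: 7: hit
pos 10: 5: miss, frames [2, 7, 0, 5]
pos 11: 8: miss, evict 2, frames [7, 0, 5, 8]
pos 12: 5: hit
pos 13: 0: hit
pos 14: 5: hit
pos 15: 2: miss, evict 7, frames [0, 5, 8, 2]
At position 15, page 7 is evicted.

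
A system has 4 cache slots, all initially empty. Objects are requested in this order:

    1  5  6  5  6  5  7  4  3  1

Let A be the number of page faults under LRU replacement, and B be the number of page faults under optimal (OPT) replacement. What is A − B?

Under LRU: F F F . . . F F F F → 7 faults.
Under OPT: F F F . . . F F F . → 6 faults.
A − B = 7 − 6 = 1.

1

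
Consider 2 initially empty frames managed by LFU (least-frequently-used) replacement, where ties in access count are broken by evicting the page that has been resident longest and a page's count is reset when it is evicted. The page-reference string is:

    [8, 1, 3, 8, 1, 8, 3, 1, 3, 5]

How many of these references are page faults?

9

8 -> miss, frames [8]
1 -> miss, frames [8, 1]
3 -> miss, evict 8, frames [1, 3]
8 -> miss, evict 1, frames [3, 8]
1 -> miss, evict 3, frames [8, 1]
8 -> hit
3 -> miss, evict 1, frames [8, 3]
1 -> miss, evict 3, frames [8, 1]
3 -> miss, evict 1, frames [8, 3]
5 -> miss, evict 3, frames [8, 5]
Page faults: 9.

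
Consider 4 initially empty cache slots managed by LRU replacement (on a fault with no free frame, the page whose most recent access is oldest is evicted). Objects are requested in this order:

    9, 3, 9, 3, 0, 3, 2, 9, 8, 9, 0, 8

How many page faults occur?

9 -> fault, frames {9}
3 -> fault, frames {9,3}
9 -> hit
3 -> hit
0 -> fault, frames {9,3,0}
3 -> hit
2 -> fault, frames {9,0,3,2}
9 -> hit
8 -> fault, evict 0, frames {3,2,9,8}
9 -> hit
0 -> fault, evict 3, frames {2,8,9,0}
8 -> hit
Page faults: 6.

6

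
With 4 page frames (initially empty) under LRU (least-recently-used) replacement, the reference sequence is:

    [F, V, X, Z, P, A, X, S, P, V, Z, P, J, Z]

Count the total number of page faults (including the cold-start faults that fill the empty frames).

10

F -> fault, frames [F]
V -> fault, frames [F, V]
X -> fault, frames [F, V, X]
Z -> fault, frames [F, V, X, Z]
P -> fault, evict F, frames [V, X, Z, P]
A -> fault, evict V, frames [X, Z, P, A]
X -> hit
S -> fault, evict Z, frames [P, A, X, S]
P -> hit
V -> fault, evict A, frames [X, S, P, V]
Z -> fault, evict X, frames [S, P, V, Z]
P -> hit
J -> fault, evict S, frames [V, Z, P, J]
Z -> hit
Page faults: 10.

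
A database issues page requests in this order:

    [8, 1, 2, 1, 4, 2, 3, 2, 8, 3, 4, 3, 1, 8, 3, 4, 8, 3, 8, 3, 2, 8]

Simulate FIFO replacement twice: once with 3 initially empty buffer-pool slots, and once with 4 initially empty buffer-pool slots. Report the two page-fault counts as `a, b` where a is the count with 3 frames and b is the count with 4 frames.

3 frames: F F F . F . F . F . . . F . . F . F F . F . → 11 faults.
4 frames: F F F . F . F . F . . . F . . . . . . . F . → 8 faults.
8 < 11: adding a frame reduced faults, as is typical.

11, 8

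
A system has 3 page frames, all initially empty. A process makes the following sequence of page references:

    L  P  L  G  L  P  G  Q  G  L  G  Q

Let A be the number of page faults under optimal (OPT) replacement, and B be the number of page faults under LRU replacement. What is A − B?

Under OPT: F F . F . . . F . . . . → 4 faults.
Under LRU: F F . F . . . F . F . . → 5 faults.
A − B = 4 − 5 = -1.

-1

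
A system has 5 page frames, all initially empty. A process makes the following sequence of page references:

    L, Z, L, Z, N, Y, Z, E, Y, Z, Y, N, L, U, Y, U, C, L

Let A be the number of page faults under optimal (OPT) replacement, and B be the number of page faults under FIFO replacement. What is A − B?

-1

Under OPT: F F . . F F . F . . . . . F . . F . → 7 faults.
Under FIFO: F F . . F F . F . . . . . F . . F F → 8 faults.
A − B = 7 − 8 = -1.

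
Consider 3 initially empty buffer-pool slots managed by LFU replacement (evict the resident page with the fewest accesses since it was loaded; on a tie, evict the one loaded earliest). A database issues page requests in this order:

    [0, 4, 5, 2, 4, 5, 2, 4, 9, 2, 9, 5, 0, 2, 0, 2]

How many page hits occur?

9

0: fault, frames [0]
4: fault, frames [0, 4]
5: fault, frames [0, 4, 5]
2: fault, evict 0, frames [4, 5, 2]
4: hit
5: hit
2: hit
4: hit
9: fault, evict 5, frames [4, 2, 9]
2: hit
9: hit
5: fault, evict 9, frames [4, 2, 5]
0: fault, evict 5, frames [4, 2, 0]
2: hit
0: hit
2: hit
Hits: 9.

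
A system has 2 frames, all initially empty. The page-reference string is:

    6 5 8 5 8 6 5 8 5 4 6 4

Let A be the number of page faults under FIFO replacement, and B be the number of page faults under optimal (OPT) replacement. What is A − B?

1

Under FIFO: F F F . . F F F . F F . → 8 faults.
Under OPT: F F F . . F . F . F F . → 7 faults.
A − B = 8 − 7 = 1.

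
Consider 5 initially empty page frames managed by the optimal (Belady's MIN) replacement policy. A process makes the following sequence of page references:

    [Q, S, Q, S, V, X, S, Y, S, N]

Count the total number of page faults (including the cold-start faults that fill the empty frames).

6

Q -> miss, frames {Q}
S -> miss, frames {Q,S}
Q -> hit
S -> hit
V -> miss, frames {Q,S,V}
X -> miss, frames {Q,S,V,X}
S -> hit
Y -> miss, frames {Q,S,V,X,Y}
S -> hit
N -> miss, evict Y, frames {Q,S,V,X,N}
Page faults: 6.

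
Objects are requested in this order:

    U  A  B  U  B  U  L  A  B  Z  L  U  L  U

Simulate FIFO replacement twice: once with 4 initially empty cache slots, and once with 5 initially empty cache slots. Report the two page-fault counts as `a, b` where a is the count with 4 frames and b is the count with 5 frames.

4 frames: F F F . . . F . . F . F . . → 6 faults.
5 frames: F F F . . . F . . F . . . . → 5 faults.
5 < 6: adding a frame reduced faults, as is typical.

6, 5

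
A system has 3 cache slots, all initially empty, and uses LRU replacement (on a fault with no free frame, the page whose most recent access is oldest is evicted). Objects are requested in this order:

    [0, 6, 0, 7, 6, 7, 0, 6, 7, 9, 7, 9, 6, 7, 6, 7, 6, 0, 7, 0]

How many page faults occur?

0: fault, frames [0]
6: fault, frames [0, 6]
0: hit
7: fault, frames [6, 0, 7]
6: hit
7: hit
0: hit
6: hit
7: hit
9: fault, evict 0, frames [6, 7, 9]
7: hit
9: hit
6: hit
7: hit
6: hit
7: hit
6: hit
0: fault, evict 9, frames [7, 6, 0]
7: hit
0: hit
Page faults: 5.

5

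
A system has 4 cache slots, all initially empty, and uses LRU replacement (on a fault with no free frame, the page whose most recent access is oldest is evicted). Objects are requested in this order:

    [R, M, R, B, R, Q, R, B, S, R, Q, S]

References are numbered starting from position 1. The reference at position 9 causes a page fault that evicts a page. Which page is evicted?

pos 1: R -> fault, frames {R}
pos 2: M -> fault, frames {R,M}
pos 3: R -> hit
pos 4: B -> fault, frames {M,R,B}
pos 5: R -> hit
pos 6: Q -> fault, frames {M,B,R,Q}
pos 7: R -> hit
pos 8: B -> hit
pos 9: S -> fault, evict M, frames {Q,R,B,S}
At position 9, page M is evicted.

M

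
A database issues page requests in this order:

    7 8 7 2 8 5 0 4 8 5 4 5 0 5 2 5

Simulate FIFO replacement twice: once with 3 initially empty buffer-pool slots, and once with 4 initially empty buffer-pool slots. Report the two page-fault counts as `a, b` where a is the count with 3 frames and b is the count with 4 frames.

3 frames: F F . F . F F F F F . . F . F . → 10 faults.
4 frames: F F . F . F F F F . . . . . F F → 9 faults.
9 < 10: adding a frame reduced faults, as is typical.

10, 9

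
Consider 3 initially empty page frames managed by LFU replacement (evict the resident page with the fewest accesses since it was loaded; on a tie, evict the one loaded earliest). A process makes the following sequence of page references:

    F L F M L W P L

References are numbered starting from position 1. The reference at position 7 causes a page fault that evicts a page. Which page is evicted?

pos 1: F: fault, frames {F}
pos 2: L: fault, frames {F,L}
pos 3: F: hit
pos 4: M: fault, frames {F,L,M}
pos 5: L: hit
pos 6: W: fault, evict M, frames {F,L,W}
pos 7: P: fault, evict W, frames {F,L,P}
At position 7, page W is evicted.

W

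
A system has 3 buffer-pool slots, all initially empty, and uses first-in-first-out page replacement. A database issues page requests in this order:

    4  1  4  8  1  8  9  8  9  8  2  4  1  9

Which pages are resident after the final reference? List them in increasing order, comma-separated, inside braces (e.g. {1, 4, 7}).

4 -> fault, frames [4]
1 -> fault, frames [4, 1]
4 -> hit
8 -> fault, frames [4, 1, 8]
1 -> hit
8 -> hit
9 -> fault, evict 4, frames [1, 8, 9]
8 -> hit
9 -> hit
8 -> hit
2 -> fault, evict 1, frames [8, 9, 2]
4 -> fault, evict 8, frames [9, 2, 4]
1 -> fault, evict 9, frames [2, 4, 1]
9 -> fault, evict 2, frames [4, 1, 9]

{1, 4, 9}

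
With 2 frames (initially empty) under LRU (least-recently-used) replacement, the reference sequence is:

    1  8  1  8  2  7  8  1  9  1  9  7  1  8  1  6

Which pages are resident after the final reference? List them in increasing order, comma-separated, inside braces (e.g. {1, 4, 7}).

1 → fault, frames {1}
8 → fault, frames {1,8}
1 → hit
8 → hit
2 → fault, evict 1, frames {8,2}
7 → fault, evict 8, frames {2,7}
8 → fault, evict 2, frames {7,8}
1 → fault, evict 7, frames {8,1}
9 → fault, evict 8, frames {1,9}
1 → hit
9 → hit
7 → fault, evict 1, frames {9,7}
1 → fault, evict 9, frames {7,1}
8 → fault, evict 7, frames {1,8}
1 → hit
6 → fault, evict 8, frames {1,6}

{1, 6}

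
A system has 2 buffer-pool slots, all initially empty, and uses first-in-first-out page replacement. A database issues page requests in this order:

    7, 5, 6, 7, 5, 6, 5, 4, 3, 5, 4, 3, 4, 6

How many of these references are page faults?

7 -> miss, frames {7}
5 -> miss, frames {7,5}
6 -> miss, evict 7, frames {5,6}
7 -> miss, evict 5, frames {6,7}
5 -> miss, evict 6, frames {7,5}
6 -> miss, evict 7, frames {5,6}
5 -> hit
4 -> miss, evict 5, frames {6,4}
3 -> miss, evict 6, frames {4,3}
5 -> miss, evict 4, frames {3,5}
4 -> miss, evict 3, frames {5,4}
3 -> miss, evict 5, frames {4,3}
4 -> hit
6 -> miss, evict 4, frames {3,6}
Page faults: 12.

12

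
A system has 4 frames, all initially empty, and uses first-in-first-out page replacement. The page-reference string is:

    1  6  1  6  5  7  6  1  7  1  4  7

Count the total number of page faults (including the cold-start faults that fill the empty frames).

5

1 → fault, frames [1]
6 → fault, frames [1, 6]
1 → hit
6 → hit
5 → fault, frames [1, 6, 5]
7 → fault, frames [1, 6, 5, 7]
6 → hit
1 → hit
7 → hit
1 → hit
4 → fault, evict 1, frames [6, 5, 7, 4]
7 → hit
Page faults: 5.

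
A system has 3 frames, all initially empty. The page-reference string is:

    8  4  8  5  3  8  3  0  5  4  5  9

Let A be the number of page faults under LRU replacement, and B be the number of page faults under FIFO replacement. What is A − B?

-1

Under LRU: F F . F F . . F F F . F → 8 faults.
Under FIFO: F F . F F F . F F F . F → 9 faults.
A − B = 8 − 9 = -1.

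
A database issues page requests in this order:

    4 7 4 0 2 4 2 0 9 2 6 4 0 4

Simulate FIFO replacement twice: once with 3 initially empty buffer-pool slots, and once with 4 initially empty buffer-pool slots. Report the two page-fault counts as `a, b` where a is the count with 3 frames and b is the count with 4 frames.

3 frames: F F . F F F . . F . F . F F → 9 faults.
4 frames: F F . F F . . . F . F F F . → 8 faults.
8 < 9: adding a frame reduced faults, as is typical.

9, 8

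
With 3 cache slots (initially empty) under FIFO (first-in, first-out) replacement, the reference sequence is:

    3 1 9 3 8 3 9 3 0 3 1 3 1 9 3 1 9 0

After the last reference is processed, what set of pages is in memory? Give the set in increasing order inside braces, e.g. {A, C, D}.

{0, 3, 9}

3: fault, frames {3}
1: fault, frames {3,1}
9: fault, frames {3,1,9}
3: hit
8: fault, evict 3, frames {1,9,8}
3: fault, evict 1, frames {9,8,3}
9: hit
3: hit
0: fault, evict 9, frames {8,3,0}
3: hit
1: fault, evict 8, frames {3,0,1}
3: hit
1: hit
9: fault, evict 3, frames {0,1,9}
3: fault, evict 0, frames {1,9,3}
1: hit
9: hit
0: fault, evict 1, frames {9,3,0}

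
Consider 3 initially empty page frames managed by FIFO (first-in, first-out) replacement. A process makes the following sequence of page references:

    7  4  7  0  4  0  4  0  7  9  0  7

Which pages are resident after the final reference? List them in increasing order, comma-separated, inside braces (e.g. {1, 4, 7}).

{0, 7, 9}

7: fault, frames [7]
4: fault, frames [7, 4]
7: hit
0: fault, frames [7, 4, 0]
4: hit
0: hit
4: hit
0: hit
7: hit
9: fault, evict 7, frames [4, 0, 9]
0: hit
7: fault, evict 4, frames [0, 9, 7]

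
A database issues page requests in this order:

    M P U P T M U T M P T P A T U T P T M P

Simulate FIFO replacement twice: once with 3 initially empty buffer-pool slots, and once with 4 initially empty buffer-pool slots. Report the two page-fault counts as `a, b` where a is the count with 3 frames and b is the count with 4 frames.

11, 7

3 frames: F F F . F F . . . F . . F F F . F . F . → 11 faults.
4 frames: F F F . F . . . . . . . F . . . . . F F → 7 faults.
7 < 11: adding a frame reduced faults, as is typical.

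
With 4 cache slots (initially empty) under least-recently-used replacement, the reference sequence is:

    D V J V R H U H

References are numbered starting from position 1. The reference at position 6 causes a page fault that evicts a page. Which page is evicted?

D

pos 1: D -> fault, frames {D}
pos 2: V -> fault, frames {D,V}
pos 3: J -> fault, frames {D,V,J}
pos 4: V -> hit
pos 5: R -> fault, frames {D,J,V,R}
pos 6: H -> fault, evict D, frames {J,V,R,H}
At position 6, page D is evicted.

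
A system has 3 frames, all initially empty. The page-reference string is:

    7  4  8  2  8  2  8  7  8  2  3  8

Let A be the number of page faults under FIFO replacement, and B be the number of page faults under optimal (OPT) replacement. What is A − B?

Under FIFO: F F F F . . . F . . F F → 7 faults.
Under OPT: F F F F . . . . . . F . → 5 faults.
A − B = 7 − 5 = 2.

2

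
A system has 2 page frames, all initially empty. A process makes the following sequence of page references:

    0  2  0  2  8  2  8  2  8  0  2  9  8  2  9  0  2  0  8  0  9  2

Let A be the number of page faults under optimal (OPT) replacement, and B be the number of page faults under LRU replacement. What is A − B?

-3

Under OPT: F F . . F . . . . F . F F . F F . . F . F F → 11 faults.
Under LRU: F F . . F . . . . F F F F F F F F . F . F F → 14 faults.
A − B = 11 − 14 = -3.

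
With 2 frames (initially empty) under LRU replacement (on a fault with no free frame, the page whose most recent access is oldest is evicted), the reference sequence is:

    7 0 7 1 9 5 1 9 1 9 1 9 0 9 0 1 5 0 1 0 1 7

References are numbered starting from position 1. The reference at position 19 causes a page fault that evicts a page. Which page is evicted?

5

pos 1: 7: fault, frames {7}
pos 2: 0: fault, frames {7,0}
pos 3: 7: hit
pos 4: 1: fault, evict 0, frames {7,1}
pos 5: 9: fault, evict 7, frames {1,9}
pos 6: 5: fault, evict 1, frames {9,5}
pos 7: 1: fault, evict 9, frames {5,1}
pos 8: 9: fault, evict 5, frames {1,9}
pos 9: 1: hit
pos 10: 9: hit
pos 11: 1: hit
pos 12: 9: hit
pos 13: 0: fault, evict 1, frames {9,0}
pos 14: 9: hit
pos 15: 0: hit
pos 16: 1: fault, evict 9, frames {0,1}
pos 17: 5: fault, evict 0, frames {1,5}
pos 18: 0: fault, evict 1, frames {5,0}
pos 19: 1: fault, evict 5, frames {0,1}
At position 19, page 5 is evicted.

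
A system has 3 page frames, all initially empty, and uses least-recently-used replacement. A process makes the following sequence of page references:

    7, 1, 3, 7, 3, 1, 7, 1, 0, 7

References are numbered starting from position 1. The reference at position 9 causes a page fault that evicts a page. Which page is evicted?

pos 1: 7 -> fault, frames (7)
pos 2: 1 -> fault, frames (7 1)
pos 3: 3 -> fault, frames (7 1 3)
pos 4: 7 -> hit
pos 5: 3 -> hit
pos 6: 1 -> hit
pos 7: 7 -> hit
pos 8: 1 -> hit
pos 9: 0 -> fault, evict 3, frames (7 1 0)
At position 9, page 3 is evicted.

3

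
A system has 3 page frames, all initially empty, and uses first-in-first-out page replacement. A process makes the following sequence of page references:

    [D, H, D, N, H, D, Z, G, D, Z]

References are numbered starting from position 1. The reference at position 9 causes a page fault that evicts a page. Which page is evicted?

N

pos 1: D → fault, frames (D)
pos 2: H → fault, frames (D H)
pos 3: D → hit
pos 4: N → fault, frames (D H N)
pos 5: H → hit
pos 6: D → hit
pos 7: Z → fault, evict D, frames (H N Z)
pos 8: G → fault, evict H, frames (N Z G)
pos 9: D → fault, evict N, frames (Z G D)
At position 9, page N is evicted.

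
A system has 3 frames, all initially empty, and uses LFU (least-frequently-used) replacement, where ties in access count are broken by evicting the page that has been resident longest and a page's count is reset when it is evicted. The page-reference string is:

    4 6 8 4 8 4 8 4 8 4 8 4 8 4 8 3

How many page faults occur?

4 -> miss, frames [4]
6 -> miss, frames [4, 6]
8 -> miss, frames [4, 6, 8]
4 -> hit
8 -> hit
4 -> hit
8 -> hit
4 -> hit
8 -> hit
4 -> hit
8 -> hit
4 -> hit
8 -> hit
4 -> hit
8 -> hit
3 -> miss, evict 6, frames [4, 8, 3]
Page faults: 4.

4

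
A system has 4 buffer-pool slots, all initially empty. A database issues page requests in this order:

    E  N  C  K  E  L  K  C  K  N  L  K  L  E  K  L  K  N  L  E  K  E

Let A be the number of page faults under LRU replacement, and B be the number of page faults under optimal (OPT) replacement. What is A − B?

Under LRU: F F F F . F . . . F . . . F . . . . . . . . → 7 faults.
Under OPT: F F F F . F . . . . . . . F . . . . . . . . → 6 faults.
A − B = 7 − 6 = 1.

1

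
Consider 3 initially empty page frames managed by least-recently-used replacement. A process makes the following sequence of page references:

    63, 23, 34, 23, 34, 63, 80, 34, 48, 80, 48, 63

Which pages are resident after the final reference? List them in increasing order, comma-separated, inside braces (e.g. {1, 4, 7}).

63 -> miss, frames {63}
23 -> miss, frames {63,23}
34 -> miss, frames {63,23,34}
23 -> hit
34 -> hit
63 -> hit
80 -> miss, evict 23, frames {34,63,80}
34 -> hit
48 -> miss, evict 63, frames {80,34,48}
80 -> hit
48 -> hit
63 -> miss, evict 34, frames {80,48,63}

{48, 63, 80}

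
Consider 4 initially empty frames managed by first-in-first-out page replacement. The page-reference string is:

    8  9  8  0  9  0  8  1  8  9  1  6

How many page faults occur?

8 -> miss, frames {8}
9 -> miss, frames {8,9}
8 -> hit
0 -> miss, frames {8,9,0}
9 -> hit
0 -> hit
8 -> hit
1 -> miss, frames {8,9,0,1}
8 -> hit
9 -> hit
1 -> hit
6 -> miss, evict 8, frames {9,0,1,6}
Page faults: 5.

5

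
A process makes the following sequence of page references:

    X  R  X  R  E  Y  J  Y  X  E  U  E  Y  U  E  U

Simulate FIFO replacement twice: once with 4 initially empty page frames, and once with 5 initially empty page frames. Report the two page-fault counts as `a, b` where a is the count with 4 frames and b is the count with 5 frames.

4 frames: F F . . F F F . F . F F F . . . → 9 faults.
5 frames: F F . . F F F . . . F . . . . . → 6 faults.
6 < 9: adding a frame reduced faults, as is typical.

9, 6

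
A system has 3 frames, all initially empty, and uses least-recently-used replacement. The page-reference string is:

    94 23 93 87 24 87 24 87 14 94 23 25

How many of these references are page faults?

9

94 → fault, frames [94]
23 → fault, frames [94, 23]
93 → fault, frames [94, 23, 93]
87 → fault, evict 94, frames [23, 93, 87]
24 → fault, evict 23, frames [93, 87, 24]
87 → hit
24 → hit
87 → hit
14 → fault, evict 93, frames [24, 87, 14]
94 → fault, evict 24, frames [87, 14, 94]
23 → fault, evict 87, frames [14, 94, 23]
25 → fault, evict 14, frames [94, 23, 25]
Page faults: 9.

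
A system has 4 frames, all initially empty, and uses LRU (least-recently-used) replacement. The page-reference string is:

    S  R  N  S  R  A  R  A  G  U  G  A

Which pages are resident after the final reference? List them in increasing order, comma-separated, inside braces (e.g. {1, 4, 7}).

S -> miss, frames [S]
R -> miss, frames [S, R]
N -> miss, frames [S, R, N]
S -> hit
R -> hit
A -> miss, frames [N, S, R, A]
R -> hit
A -> hit
G -> miss, evict N, frames [S, R, A, G]
U -> miss, evict S, frames [R, A, G, U]
G -> hit
A -> hit

{A, G, R, U}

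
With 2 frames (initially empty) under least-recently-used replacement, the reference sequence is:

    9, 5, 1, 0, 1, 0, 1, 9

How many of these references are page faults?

9 -> miss, frames [9]
5 -> miss, frames [9, 5]
1 -> miss, evict 9, frames [5, 1]
0 -> miss, evict 5, frames [1, 0]
1 -> hit
0 -> hit
1 -> hit
9 -> miss, evict 0, frames [1, 9]
Page faults: 5.

5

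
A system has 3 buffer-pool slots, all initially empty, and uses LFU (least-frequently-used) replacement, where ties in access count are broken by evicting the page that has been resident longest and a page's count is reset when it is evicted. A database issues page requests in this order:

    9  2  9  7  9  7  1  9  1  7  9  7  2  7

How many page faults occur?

9 → miss, frames [9]
2 → miss, frames [9, 2]
9 → hit
7 → miss, frames [9, 2, 7]
9 → hit
7 → hit
1 → miss, evict 2, frames [9, 7, 1]
9 → hit
1 → hit
7 → hit
9 → hit
7 → hit
2 → miss, evict 1, frames [9, 7, 2]
7 → hit
Page faults: 5.

5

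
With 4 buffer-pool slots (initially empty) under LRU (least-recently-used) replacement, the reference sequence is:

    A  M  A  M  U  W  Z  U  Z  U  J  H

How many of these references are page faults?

A: fault, frames {A}
M: fault, frames {A,M}
A: hit
M: hit
U: fault, frames {A,M,U}
W: fault, frames {A,M,U,W}
Z: fault, evict A, frames {M,U,W,Z}
U: hit
Z: hit
U: hit
J: fault, evict M, frames {W,Z,U,J}
H: fault, evict W, frames {Z,U,J,H}
Page faults: 7.

7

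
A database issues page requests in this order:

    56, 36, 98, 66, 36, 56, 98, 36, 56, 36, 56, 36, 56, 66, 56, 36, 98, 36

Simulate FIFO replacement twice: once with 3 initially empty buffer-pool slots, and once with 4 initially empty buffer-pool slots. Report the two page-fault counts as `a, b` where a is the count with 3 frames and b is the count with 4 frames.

7, 4

3 frames: F F F F . F . F . . . . . . . . F . → 7 faults.
4 frames: F F F F . . . . . . . . . . . . . . → 4 faults.
4 < 7: adding a frame reduced faults, as is typical.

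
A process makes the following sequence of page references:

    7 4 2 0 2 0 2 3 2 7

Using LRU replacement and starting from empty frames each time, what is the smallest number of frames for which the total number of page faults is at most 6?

f=1: 10 faults
f=2: 6 faults
f=3: 6 faults
f=4: 6 faults
f=5: 5 faults
Smallest f with faults ≤ 6 is 2.

2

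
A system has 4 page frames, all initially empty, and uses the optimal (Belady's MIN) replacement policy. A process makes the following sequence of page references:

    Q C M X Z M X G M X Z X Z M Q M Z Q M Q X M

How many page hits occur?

Q: fault, frames {Q}
C: fault, frames {Q,C}
M: fault, frames {Q,C,M}
X: fault, frames {Q,C,M,X}
Z: fault, evict C, frames {Q,M,X,Z}
M: hit
X: hit
G: fault, evict Q, frames {M,X,Z,G}
M: hit
X: hit
Z: hit
X: hit
Z: hit
M: hit
Q: fault, evict G, frames {M,X,Z,Q}
M: hit
Z: hit
Q: hit
M: hit
Q: hit
X: hit
M: hit
Hits: 15.

15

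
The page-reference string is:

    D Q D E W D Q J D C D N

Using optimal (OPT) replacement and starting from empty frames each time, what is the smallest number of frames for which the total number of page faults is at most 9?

f=1: 12 faults
f=2: 8 faults
f=3: 7 faults
f=4: 7 faults
f=5: 7 faults
f=6: 7 faults
f=7: 7 faults
Smallest f with faults ≤ 9 is 2.

2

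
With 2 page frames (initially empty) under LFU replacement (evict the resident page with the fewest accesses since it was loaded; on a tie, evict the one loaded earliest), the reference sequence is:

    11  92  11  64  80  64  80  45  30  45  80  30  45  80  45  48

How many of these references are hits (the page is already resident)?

11: fault, frames {11}
92: fault, frames {11,92}
11: hit
64: fault, evict 92, frames {11,64}
80: fault, evict 64, frames {11,80}
64: fault, evict 80, frames {11,64}
80: fault, evict 64, frames {11,80}
45: fault, evict 80, frames {11,45}
30: fault, evict 45, frames {11,30}
45: fault, evict 30, frames {11,45}
80: fault, evict 45, frames {11,80}
30: fault, evict 80, frames {11,30}
45: fault, evict 30, frames {11,45}
80: fault, evict 45, frames {11,80}
45: fault, evict 80, frames {11,45}
48: fault, evict 45, frames {11,48}
Hits: 1.

1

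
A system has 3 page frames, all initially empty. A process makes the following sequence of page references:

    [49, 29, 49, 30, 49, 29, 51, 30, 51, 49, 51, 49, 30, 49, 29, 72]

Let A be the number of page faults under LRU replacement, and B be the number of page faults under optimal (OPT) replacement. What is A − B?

2

Under LRU: F F . F . . F F . F . . . . F F → 8 faults.
Under OPT: F F . F . . F . . . . . . . F F → 6 faults.
A − B = 8 − 6 = 2.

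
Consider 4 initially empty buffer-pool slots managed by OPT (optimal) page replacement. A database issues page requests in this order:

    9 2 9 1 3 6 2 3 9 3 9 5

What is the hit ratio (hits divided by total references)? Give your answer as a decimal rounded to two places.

9 → miss, frames [9]
2 → miss, frames [9, 2]
9 → hit
1 → miss, frames [9, 2, 1]
3 → miss, frames [9, 2, 1, 3]
6 → miss, evict 1, frames [9, 2, 3, 6]
2 → hit
3 → hit
9 → hit
3 → hit
9 → hit
5 → miss, evict 6, frames [9, 2, 3, 5]
Hits: 6 of 12 references → 6/12 = 0.5000.

0.50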